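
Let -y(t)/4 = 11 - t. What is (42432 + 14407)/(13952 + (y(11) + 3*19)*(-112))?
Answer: 56839/7568 ≈ 7.5104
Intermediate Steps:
y(t) = -44 + 4*t (y(t) = -4*(11 - t) = -44 + 4*t)
(42432 + 14407)/(13952 + (y(11) + 3*19)*(-112)) = (42432 + 14407)/(13952 + ((-44 + 4*11) + 3*19)*(-112)) = 56839/(13952 + ((-44 + 44) + 57)*(-112)) = 56839/(13952 + (0 + 57)*(-112)) = 56839/(13952 + 57*(-112)) = 56839/(13952 - 6384) = 56839/7568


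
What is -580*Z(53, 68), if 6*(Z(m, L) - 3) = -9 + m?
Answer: -17980/3 ≈ -5993.3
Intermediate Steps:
Z(m, L) = 3/2 + m/6 (Z(m, L) = 3 + (-9 + m)/6 = 3 + (-3/2 + m/6) = 3/2 + m/6)
-580*Z(53, 68) = -580*(3/2 + (⅙)*53) = -580*(3/2 + 53/6) = -580*31/3 = -17980/3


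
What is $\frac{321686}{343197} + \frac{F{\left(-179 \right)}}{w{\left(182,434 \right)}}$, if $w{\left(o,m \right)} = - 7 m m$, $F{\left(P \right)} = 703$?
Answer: $\frac{423899150021}{452502498924} \approx 0.93679$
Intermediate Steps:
$w{\left(o,m \right)} = - 7 m^{2}$
$\frac{321686}{343197} + \frac{F{\left(-179 \right)}}{w{\left(182,434 \right)}} = \frac{321686}{343197} + \frac{703}{\left(-7\right) 434^{2}} = 321686 \cdot \frac{1}{343197} + \frac{703}{\left(-7\right) 188356} = \frac{321686}{343197} + \frac{703}{-1318492} = \frac{321686}{343197} + 703 \left(- \frac{1}{1318492}\right) = \frac{321686}{343197} - \frac{703}{1318492} = \frac{423899150021}{452502498924}$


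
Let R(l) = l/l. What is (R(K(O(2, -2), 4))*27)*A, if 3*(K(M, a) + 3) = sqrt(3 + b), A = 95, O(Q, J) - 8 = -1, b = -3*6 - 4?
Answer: 2565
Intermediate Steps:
b = -22 (b = -18 - 4 = -22)
O(Q, J) = 7 (O(Q, J) = 8 - 1 = 7)
K(M, a) = -3 + I*sqrt(19)/3 (K(M, a) = -3 + sqrt(3 - 22)/3 = -3 + sqrt(-19)/3 = -3 + (I*sqrt(19))/3 = -3 + I*sqrt(19)/3)
R(l) = 1
(R(K(O(2, -2), 4))*27)*A = (1*27)*95 = 27*95 = 2565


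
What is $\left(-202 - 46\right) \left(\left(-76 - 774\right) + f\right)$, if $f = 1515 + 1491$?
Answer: $-534688$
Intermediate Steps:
$f = 3006$
$\left(-202 - 46\right) \left(\left(-76 - 774\right) + f\right) = \left(-202 - 46\right) \left(\left(-76 - 774\right) + 3006\right) = - 248 \left(-850 + 3006\right) = \left(-248\right) 2156 = -534688$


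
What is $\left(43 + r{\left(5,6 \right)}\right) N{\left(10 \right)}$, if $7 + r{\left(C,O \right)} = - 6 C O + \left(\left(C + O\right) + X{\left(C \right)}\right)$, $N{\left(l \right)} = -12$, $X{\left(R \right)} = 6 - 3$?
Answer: $1560$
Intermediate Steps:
$X{\left(R \right)} = 3$
$r{\left(C,O \right)} = -4 + C + O - 6 C O$ ($r{\left(C,O \right)} = -7 + \left(- 6 C O + \left(\left(C + O\right) + 3\right)\right) = -7 - \left(-3 - C - O + 6 C O\right) = -7 + \left(3 + C + O - 6 C O\right) = -4 + C + O - 6 C O$)
$\left(43 + r{\left(5,6 \right)}\right) N{\left(10 \right)} = \left(43 + \left(-4 + 5 + 6 - 30 \cdot 6\right)\right) \left(-12\right) = \left(43 + \left(-4 + 5 + 6 - 180\right)\right) \left(-12\right) = \left(43 - 173\right) \left(-12\right) = \left(-130\right) \left(-12\right) = 1560$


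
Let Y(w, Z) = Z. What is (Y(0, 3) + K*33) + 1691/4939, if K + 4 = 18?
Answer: 2298326/4939 ≈ 465.34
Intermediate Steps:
K = 14 (K = -4 + 18 = 14)
(Y(0, 3) + K*33) + 1691/4939 = (3 + 14*33) + 1691/4939 = (3 + 462) + 1691*(1/4939) = 465 + 1691/4939 = 2298326/4939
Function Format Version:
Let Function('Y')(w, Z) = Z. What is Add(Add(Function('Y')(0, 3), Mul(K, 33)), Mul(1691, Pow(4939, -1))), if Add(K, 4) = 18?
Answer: Rational(2298326, 4939) ≈ 465.34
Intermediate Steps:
K = 14 (K = Add(-4, 18) = 14)
Add(Add(Function('Y')(0, 3), Mul(K, 33)), Mul(1691, Pow(4939, -1))) = Add(Add(3, Mul(14, 33)), Mul(1691, Pow(4939, -1))) = Add(Add(3, 462), Mul(1691, Rational(1, 4939))) = Add(465, Rational(1691, 4939)) = Rational(2298326, 4939)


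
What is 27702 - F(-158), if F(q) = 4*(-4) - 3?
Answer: 27721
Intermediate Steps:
F(q) = -19 (F(q) = -16 - 3 = -19)
27702 - F(-158) = 27702 - 1*(-19) = 27702 + 19 = 27721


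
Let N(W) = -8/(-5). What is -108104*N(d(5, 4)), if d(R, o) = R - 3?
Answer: -864832/5 ≈ -1.7297e+5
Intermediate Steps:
d(R, o) = -3 + R
N(W) = 8/5 (N(W) = -8*(-⅕) = 8/5)
-108104*N(d(5, 4)) = -108104*8/5 = -864832/5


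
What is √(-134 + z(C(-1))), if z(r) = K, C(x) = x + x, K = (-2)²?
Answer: I*√130 ≈ 11.402*I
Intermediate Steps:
K = 4
C(x) = 2*x
z(r) = 4
√(-134 + z(C(-1))) = √(-134 + 4) = √(-130) = I*√130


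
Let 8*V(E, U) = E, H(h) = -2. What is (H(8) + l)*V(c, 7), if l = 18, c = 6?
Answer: 12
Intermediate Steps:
V(E, U) = E/8
(H(8) + l)*V(c, 7) = (-2 + 18)*((⅛)*6) = 16*(¾) = 12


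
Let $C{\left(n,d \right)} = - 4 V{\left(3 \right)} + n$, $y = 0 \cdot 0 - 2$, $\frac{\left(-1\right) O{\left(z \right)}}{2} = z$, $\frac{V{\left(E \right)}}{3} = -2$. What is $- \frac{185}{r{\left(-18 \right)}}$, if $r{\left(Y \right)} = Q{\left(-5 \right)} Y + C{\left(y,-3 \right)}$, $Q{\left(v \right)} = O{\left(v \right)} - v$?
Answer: $\frac{185}{248} \approx 0.74597$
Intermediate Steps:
$V{\left(E \right)} = -6$ ($V{\left(E \right)} = 3 \left(-2\right) = -6$)
$O{\left(z \right)} = - 2 z$
$Q{\left(v \right)} = - 3 v$ ($Q{\left(v \right)} = - 2 v - v = - 3 v$)
$y = -2$ ($y = 0 - 2 = -2$)
$C{\left(n,d \right)} = 24 + n$ ($C{\left(n,d \right)} = \left(-4\right) \left(-6\right) + n = 24 + n$)
$r{\left(Y \right)} = 22 + 15 Y$ ($r{\left(Y \right)} = \left(-3\right) \left(-5\right) Y + \left(24 - 2\right) = 15 Y + 22 = 22 + 15 Y$)
$- \frac{185}{r{\left(-18 \right)}} = - \frac{185}{22 + 15 \left(-18\right)} = - \frac{185}{22 - 270} = - \frac{185}{-248} = \left(-185\right) \left(- \frac{1}{248}\right) = \frac{185}{248}$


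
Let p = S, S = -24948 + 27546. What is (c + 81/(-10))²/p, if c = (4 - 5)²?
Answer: 5041/259800 ≈ 0.019403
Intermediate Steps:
S = 2598
c = 1 (c = (-1)² = 1)
p = 2598
(c + 81/(-10))²/p = (1 + 81/(-10))²/2598 = (1 + 81*(-⅒))²*(1/2598) = (1 - 81/10)²*(1/2598) = (-71/10)²*(1/2598) = (5041/100)*(1/2598) = 5041/259800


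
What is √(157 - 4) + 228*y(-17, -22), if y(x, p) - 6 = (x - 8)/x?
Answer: 28956/17 + 3*√17 ≈ 1715.7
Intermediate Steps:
y(x, p) = 6 + (-8 + x)/x (y(x, p) = 6 + (x - 8)/x = 6 + (-8 + x)/x)
√(157 - 4) + 228*y(-17, -22) = √(157 - 4) + 228*(7 - 8/(-17)) = √153 + 228*(7 - 8*(-1/17)) = 3*√17 + 228*(7 + 8/17) = 3*√17 + 228*(127/17) = 3*√17 + 28956/17 = 28956/17 + 3*√17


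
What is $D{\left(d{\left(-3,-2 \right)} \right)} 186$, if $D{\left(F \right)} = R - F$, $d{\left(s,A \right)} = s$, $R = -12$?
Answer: $-1674$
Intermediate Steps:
$D{\left(F \right)} = -12 - F$
$D{\left(d{\left(-3,-2 \right)} \right)} 186 = \left(-12 - -3\right) 186 = \left(-12 + 3\right) 186 = \left(-9\right) 186 = -1674$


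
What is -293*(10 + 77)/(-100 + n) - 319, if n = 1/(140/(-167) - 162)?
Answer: -174339619/2719567 ≈ -64.106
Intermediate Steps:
n = -167/27194 (n = 1/(140*(-1/167) - 162) = 1/(-140/167 - 162) = 1/(-27194/167) = -167/27194 ≈ -0.0061411)
-293*(10 + 77)/(-100 + n) - 319 = -293*(10 + 77)/(-100 - 167/27194) - 319 = -25491/(-2719567/27194) - 319 = -25491*(-27194)/2719567 - 319 = -293*(-2365878/2719567) - 319 = 693202254/2719567 - 319 = -174339619/2719567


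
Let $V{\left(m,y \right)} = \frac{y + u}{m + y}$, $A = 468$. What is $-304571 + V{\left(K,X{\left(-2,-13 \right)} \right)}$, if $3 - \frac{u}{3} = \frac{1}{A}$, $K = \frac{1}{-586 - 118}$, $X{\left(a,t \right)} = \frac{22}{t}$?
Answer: $- \frac{14163665677}{46503} \approx -3.0458 \cdot 10^{5}$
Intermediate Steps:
$K = - \frac{1}{704}$ ($K = \frac{1}{-704} = - \frac{1}{704} \approx -0.0014205$)
$u = \frac{1403}{156}$ ($u = 9 - \frac{3}{468} = 9 - \frac{1}{156} = \frac{1403}{156} \approx 8.9936$)
$V{\left(m,y \right)} = \frac{\frac{1403}{156} + y}{m + y}$ ($V{\left(m,y \right)} = \frac{y + \frac{1403}{156}}{m + y} = \frac{\frac{1403}{156} + y}{m + y}$)
$-304571 + V{\left(K,X{\left(-2,-13 \right)} \right)} = -304571 + \frac{\frac{1403}{156} + \frac{22}{-13}}{- \frac{1}{704} + \frac{22}{-13}} = -304571 + \frac{\frac{1403}{156} + 22 \left(- \frac{1}{13}\right)}{- \frac{1}{704} + 22 \left(- \frac{1}{13}\right)} = -304571 + \frac{\frac{1403}{156} - \frac{22}{13}}{- \frac{1}{704} - \frac{22}{13}} = -304571 + \frac{1}{- \frac{15501}{9152}} \cdot \frac{1139}{156} = -304571 - \frac{200464}{46503} = - \frac{14163665677}{46503}$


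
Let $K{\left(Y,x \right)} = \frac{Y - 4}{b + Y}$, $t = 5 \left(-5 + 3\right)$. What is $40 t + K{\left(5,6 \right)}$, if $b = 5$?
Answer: $- \frac{3999}{10} \approx -399.9$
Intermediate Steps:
$t = -10$ ($t = 5 \left(-2\right) = -10$)
$K{\left(Y,x \right)} = \frac{-4 + Y}{5 + Y}$ ($K{\left(Y,x \right)} = \frac{Y - 4}{5 + Y} = \frac{-4 + Y}{5 + Y}$)
$40 t + K{\left(5,6 \right)} = 40 \left(-10\right) + \frac{-4 + 5}{5 + 5} = -400 + \frac{1}{10} \cdot 1 = -400 + \frac{1}{10} = - \frac{3999}{10}$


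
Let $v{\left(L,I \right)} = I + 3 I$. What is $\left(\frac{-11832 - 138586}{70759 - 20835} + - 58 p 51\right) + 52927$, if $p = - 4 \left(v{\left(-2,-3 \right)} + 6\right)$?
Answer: $- \frac{451013739}{24962} \approx -18068.0$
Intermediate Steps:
$v{\left(L,I \right)} = 4 I$
$p = 24$ ($p = - 4 \left(4 \left(-3\right) + 6\right) = - 4 \left(-12 + 6\right) = \left(-4\right) \left(-6\right) = 24$)
$\left(\frac{-11832 - 138586}{70759 - 20835} + - 58 p 51\right) + 52927 = \left(\frac{-11832 - 138586}{70759 - 20835} + \left(-58\right) 24 \cdot 51\right) + 52927 = \left(- \frac{150418}{49924} - 70992\right) + 52927 = \left(\left(-150418\right) \frac{1}{49924} - 70992\right) + 52927 = \left(- \frac{75209}{24962} - 70992\right) + 52927 = - \frac{1772177513}{24962} + 52927 = - \frac{451013739}{24962}$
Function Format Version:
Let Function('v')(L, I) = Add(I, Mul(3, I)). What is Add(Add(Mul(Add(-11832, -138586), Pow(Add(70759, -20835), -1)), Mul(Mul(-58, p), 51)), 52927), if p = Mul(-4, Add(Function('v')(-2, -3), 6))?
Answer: Rational(-451013739, 24962) ≈ -18068.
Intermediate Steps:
Function('v')(L, I) = Mul(4, I)
p = 24 (p = Mul(-4, Add(Mul(4, -3), 6)) = Mul(-4, Add(-12, 6)) = Mul(-4, -6) = 24)
Add(Add(Mul(Add(-11832, -138586), Pow(Add(70759, -20835), -1)), Mul(Mul(-58, p), 51)), 52927) = Add(Add(Mul(Add(-11832, -138586), Pow(Add(70759, -20835), -1)), Mul(Mul(-58, 24), 51)), 52927) = Add(Add(Mul(-150418, Pow(49924, -1)), Mul(-1392, 51)), 52927) = Add(Add(Mul(-150418, Rational(1, 49924)), -70992), 52927) = Add(Add(Rational(-75209, 24962), -70992), 52927) = Add(Rational(-1772177513, 24962), 52927) = Rational(-451013739, 24962)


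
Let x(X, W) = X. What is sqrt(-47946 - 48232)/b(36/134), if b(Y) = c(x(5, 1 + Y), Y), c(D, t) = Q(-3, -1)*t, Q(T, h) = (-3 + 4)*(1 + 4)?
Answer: 67*I*sqrt(96178)/90 ≈ 230.87*I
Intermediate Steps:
Q(T, h) = 5 (Q(T, h) = 1*5 = 5)
c(D, t) = 5*t
b(Y) = 5*Y
sqrt(-47946 - 48232)/b(36/134) = sqrt(-47946 - 48232)/((5*(36/134))) = sqrt(-96178)/((5*(36*(1/134)))) = (I*sqrt(96178))/((5*(18/67))) = (I*sqrt(96178))/(90/67) = (I*sqrt(96178))*(67/90) = 67*I*sqrt(96178)/90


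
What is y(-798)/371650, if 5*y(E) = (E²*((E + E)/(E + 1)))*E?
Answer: -405519334416/740512625 ≈ -547.62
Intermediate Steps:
y(E) = 2*E⁴/(5*(1 + E)) (y(E) = ((E²*((E + E)/(E + 1)))*E)/5 = ((E²*((2*E)/(1 + E)))*E)/5 = ((E²*(2*E/(1 + E)))*E)/5 = ((2*E³/(1 + E))*E)/5 = (2*E⁴/(1 + E))/5 = 2*E⁴/(5*(1 + E)))
y(-798)/371650 = ((⅖)*(-798)⁴/(1 - 798))/371650 = ((⅖)*405519334416/(-797))*(1/371650) = ((⅖)*405519334416*(-1/797))*(1/371650) = -811038668832/3985*1/371650 = -405519334416/740512625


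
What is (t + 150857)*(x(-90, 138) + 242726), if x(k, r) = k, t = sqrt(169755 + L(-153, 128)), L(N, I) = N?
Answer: 36603339052 + 242636*sqrt(169602) ≈ 3.6703e+10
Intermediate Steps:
t = sqrt(169602) (t = sqrt(169755 - 153) = sqrt(169602) ≈ 411.83)
(t + 150857)*(x(-90, 138) + 242726) = (sqrt(169602) + 150857)*(-90 + 242726) = (150857 + sqrt(169602))*242636 = 36603339052 + 242636*sqrt(169602)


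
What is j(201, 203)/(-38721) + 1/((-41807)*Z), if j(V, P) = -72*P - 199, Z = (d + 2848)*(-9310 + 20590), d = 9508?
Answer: 9591690353490631/25069175982293440 ≈ 0.38261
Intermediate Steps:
Z = 139375680 (Z = (9508 + 2848)*(-9310 + 20590) = 12356*11280 = 139375680)
j(V, P) = -199 - 72*P
j(201, 203)/(-38721) + 1/((-41807)*Z) = (-199 - 72*203)/(-38721) + 1/(-41807*139375680) = (-199 - 14616)*(-1/38721) - 1/41807*1/139375680 = -14815*(-1/38721) - 1/5826879053760 = 14815/38721 - 1/5826879053760 = 9591690353490631/25069175982293440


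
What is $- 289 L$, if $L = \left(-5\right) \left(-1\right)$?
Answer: $-1445$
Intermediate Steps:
$L = 5$
$- 289 L = \left(-289\right) 5 = -1445$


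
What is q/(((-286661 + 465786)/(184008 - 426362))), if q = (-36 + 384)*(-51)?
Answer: 4301298792/179125 ≈ 24013.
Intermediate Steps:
q = -17748 (q = 348*(-51) = -17748)
q/(((-286661 + 465786)/(184008 - 426362))) = -17748*(184008 - 426362)/(-286661 + 465786) = -17748/(179125/(-242354)) = -17748/(179125*(-1/242354)) = -17748/(-179125/242354) = -17748*(-242354/179125) = 4301298792/179125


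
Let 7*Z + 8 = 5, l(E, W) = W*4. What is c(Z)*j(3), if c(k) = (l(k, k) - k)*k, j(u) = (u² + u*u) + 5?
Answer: 621/49 ≈ 12.673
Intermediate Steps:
l(E, W) = 4*W
j(u) = 5 + 2*u² (j(u) = (u² + u²) + 5 = 2*u² + 5 = 5 + 2*u²)
Z = -3/7 (Z = -8/7 + (⅐)*5 = -8/7 + 5/7 = -3/7 ≈ -0.42857)
c(k) = 3*k² (c(k) = (4*k - k)*k = (3*k)*k = 3*k²)
c(Z)*j(3) = (3*(-3/7)²)*(5 + 2*3²) = (3*(9/49))*(5 + 2*9) = 27*(5 + 18)/49 = (27/49)*23 = 621/49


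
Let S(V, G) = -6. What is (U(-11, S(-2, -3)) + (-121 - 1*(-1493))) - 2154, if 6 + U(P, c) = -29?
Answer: -817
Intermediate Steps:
U(P, c) = -35 (U(P, c) = -6 - 29 = -35)
(U(-11, S(-2, -3)) + (-121 - 1*(-1493))) - 2154 = (-35 + (-121 - 1*(-1493))) - 2154 = (-35 + (-121 + 1493)) - 2154 = (-35 + 1372) - 2154 = 1337 - 2154 = -817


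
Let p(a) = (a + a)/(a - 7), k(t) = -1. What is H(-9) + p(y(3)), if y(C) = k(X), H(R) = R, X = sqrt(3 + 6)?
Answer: -35/4 ≈ -8.7500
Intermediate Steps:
X = 3 (X = sqrt(9) = 3)
y(C) = -1
p(a) = 2*a/(-7 + a) (p(a) = (2*a)/(-7 + a) = 2*a/(-7 + a))
H(-9) + p(y(3)) = -9 + 2*(-1)/(-7 - 1) = -9 + 2*(-1)/(-8) = -9 + 2*(-1)*(-1/8) = -9 + 1/4 = -35/4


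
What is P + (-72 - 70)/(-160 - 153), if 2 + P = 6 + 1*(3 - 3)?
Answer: 1394/313 ≈ 4.4537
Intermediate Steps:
P = 4 (P = -2 + (6 + 1*(3 - 3)) = -2 + (6 + 1*0) = -2 + (6 + 0) = -2 + 6 = 4)
P + (-72 - 70)/(-160 - 153) = 4 + (-72 - 70)/(-160 - 153) = 4 - 142/(-313) = 4 - 142*(-1/313) = 4 + 142/313 = 1394/313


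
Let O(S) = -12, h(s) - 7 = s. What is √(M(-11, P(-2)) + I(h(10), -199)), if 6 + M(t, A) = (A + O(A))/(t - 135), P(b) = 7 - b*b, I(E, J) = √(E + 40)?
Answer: √(-126582 + 21316*√57)/146 ≈ 1.2694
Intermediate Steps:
h(s) = 7 + s
I(E, J) = √(40 + E)
P(b) = 7 - b²
M(t, A) = -6 + (-12 + A)/(-135 + t) (M(t, A) = -6 + (A - 12)/(t - 135) = -6 + (-12 + A)/(-135 + t))
√(M(-11, P(-2)) + I(h(10), -199)) = √((798 + (7 - 1*(-2)²) - 6*(-11))/(-135 - 11) + √(40 + (7 + 10))) = √((798 + (7 - 1*4) + 66)/(-146) + √(40 + 17)) = √(-(798 + (7 - 4) + 66)/146 + √57) = √(-(798 + 3 + 66)/146 + √57) = √(-1/146*867 + √57) = √(-867/146 + √57)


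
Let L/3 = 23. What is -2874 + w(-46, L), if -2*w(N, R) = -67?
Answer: -5681/2 ≈ -2840.5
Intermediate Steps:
L = 69 (L = 3*23 = 69)
w(N, R) = 67/2 (w(N, R) = -½*(-67) = 67/2)
-2874 + w(-46, L) = -2874 + 67/2 = -5681/2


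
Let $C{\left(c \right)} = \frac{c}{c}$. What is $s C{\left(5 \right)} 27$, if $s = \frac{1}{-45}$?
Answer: $- \frac{3}{5} \approx -0.6$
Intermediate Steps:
$C{\left(c \right)} = 1$
$s = - \frac{1}{45} \approx -0.022222$
$s C{\left(5 \right)} 27 = \left(- \frac{1}{45}\right) 1 \cdot 27 = \left(- \frac{1}{45}\right) 27 = - \frac{3}{5}$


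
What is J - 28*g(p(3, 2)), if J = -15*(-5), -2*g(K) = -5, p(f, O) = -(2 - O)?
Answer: 5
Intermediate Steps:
p(f, O) = -2 + O
g(K) = 5/2 (g(K) = -½*(-5) = 5/2)
J = 75
J - 28*g(p(3, 2)) = 75 - 28*5/2 = 75 - 70 = 5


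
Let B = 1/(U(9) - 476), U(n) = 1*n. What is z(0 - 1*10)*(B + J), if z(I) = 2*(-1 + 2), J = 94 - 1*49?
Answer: 42028/467 ≈ 89.996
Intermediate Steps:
U(n) = n
J = 45 (J = 94 - 49 = 45)
B = -1/467 (B = 1/(9 - 476) = 1/(-467) = -1/467 ≈ -0.0021413)
z(I) = 2 (z(I) = 2*1 = 2)
z(0 - 1*10)*(B + J) = 2*(-1/467 + 45) = 2*(21014/467) = 42028/467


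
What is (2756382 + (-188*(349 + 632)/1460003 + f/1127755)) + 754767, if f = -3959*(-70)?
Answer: 1156239440578250747/329305136653 ≈ 3.5111e+6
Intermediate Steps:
f = 277130
(2756382 + (-188*(349 + 632)/1460003 + f/1127755)) + 754767 = (2756382 + (-188*(349 + 632)/1460003 + 277130/1127755)) + 754767 = (2756382 + (-188*981*(1/1460003) + 277130*(1/1127755))) + 754767 = (2756382 + (-184428*1/1460003 + 55426/225551)) + 754767 = (2756382 + (-184428/1460003 + 55426/225551)) + 754767 = (2756382 + 39324206450/329305136653) + 754767 = 907690790502075896/329305136653 + 754767 = 1156239440578250747/329305136653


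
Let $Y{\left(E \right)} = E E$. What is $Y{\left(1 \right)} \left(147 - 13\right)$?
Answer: $134$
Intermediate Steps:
$Y{\left(E \right)} = E^{2}$
$Y{\left(1 \right)} \left(147 - 13\right) = 1^{2} \left(147 - 13\right) = 1 \cdot 134 = 134$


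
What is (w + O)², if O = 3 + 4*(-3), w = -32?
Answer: 1681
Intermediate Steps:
O = -9 (O = 3 - 12 = -9)
(w + O)² = (-32 - 9)² = (-41)² = 1681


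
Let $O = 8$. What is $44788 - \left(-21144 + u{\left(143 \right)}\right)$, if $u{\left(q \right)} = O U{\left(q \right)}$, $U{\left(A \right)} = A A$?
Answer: $-97660$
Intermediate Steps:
$U{\left(A \right)} = A^{2}$
$u{\left(q \right)} = 8 q^{2}$
$44788 - \left(-21144 + u{\left(143 \right)}\right) = 44788 - \left(-21144 + 8 \cdot 143^{2}\right) = 44788 - \left(-21144 + 8 \cdot 20449\right) = 44788 - \left(-21144 + 163592\right) = 44788 - 142448 = -97660$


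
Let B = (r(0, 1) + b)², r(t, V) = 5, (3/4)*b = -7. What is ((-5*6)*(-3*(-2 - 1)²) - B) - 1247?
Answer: -4102/9 ≈ -455.78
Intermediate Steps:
b = -28/3 (b = (4/3)*(-7) = -28/3 ≈ -9.3333)
B = 169/9 (B = (5 - 28/3)² = (-13/3)² = 169/9 ≈ 18.778)
((-5*6)*(-3*(-2 - 1)²) - B) - 1247 = ((-5*6)*(-3*(-2 - 1)²) - 1*169/9) - 1247 = (-(-90)*(-3)² - 169/9) - 1247 = (-(-90)*9 - 169/9) - 1247 = (-30*(-27) - 169/9) - 1247 = (810 - 169/9) - 1247 = 7121/9 - 1247 = -4102/9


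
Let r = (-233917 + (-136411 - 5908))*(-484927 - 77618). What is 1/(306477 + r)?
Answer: 1/211649987097 ≈ 4.7248e-12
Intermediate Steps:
r = 211649680620 (r = (-233917 - 142319)*(-562545) = -376236*(-562545) = 211649680620)
1/(306477 + r) = 1/(306477 + 211649680620) = 1/211649987097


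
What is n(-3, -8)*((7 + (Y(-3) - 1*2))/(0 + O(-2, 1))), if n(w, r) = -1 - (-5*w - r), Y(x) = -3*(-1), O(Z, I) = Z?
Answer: 96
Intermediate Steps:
Y(x) = 3
n(w, r) = -1 + r + 5*w (n(w, r) = -1 - (-r - 5*w) = -1 + (r + 5*w) = -1 + r + 5*w)
n(-3, -8)*((7 + (Y(-3) - 1*2))/(0 + O(-2, 1))) = (-1 - 8 + 5*(-3))*((7 + (3 - 1*2))/(0 - 2)) = (-1 - 8 - 15)*((7 + (3 - 2))/(-2)) = -24*(7 + 1)*(-1)/2 = -192*(-1)/2 = -24*(-4) = 96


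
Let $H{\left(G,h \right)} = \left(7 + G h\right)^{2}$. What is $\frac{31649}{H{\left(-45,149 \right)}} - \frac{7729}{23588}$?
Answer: $- \frac{21625072944}{66139578497} \approx -0.32696$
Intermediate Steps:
$\frac{31649}{H{\left(-45,149 \right)}} - \frac{7729}{23588} = \frac{31649}{\left(7 - 6705\right)^{2}} - \frac{7729}{23588} = \frac{31649}{\left(-6698\right)^{2}} - \frac{7729}{23588} = \frac{31649}{44863204} - \frac{7729}{23588} = - \frac{21625072944}{66139578497}$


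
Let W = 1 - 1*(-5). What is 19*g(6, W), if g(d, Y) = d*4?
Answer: 456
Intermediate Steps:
W = 6 (W = 1 + 5 = 6)
g(d, Y) = 4*d
19*g(6, W) = 19*(4*6) = 19*24 = 456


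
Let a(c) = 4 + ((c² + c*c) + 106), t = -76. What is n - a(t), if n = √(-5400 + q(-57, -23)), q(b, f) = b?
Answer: -11662 + I*√5457 ≈ -11662.0 + 73.871*I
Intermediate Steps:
a(c) = 110 + 2*c² (a(c) = 4 + ((c² + c²) + 106) = 4 + (2*c² + 106) = 4 + (106 + 2*c²) = 110 + 2*c²)
n = I*√5457 (n = √(-5400 - 57) = √(-5457) = I*√5457 ≈ 73.871*I)
n - a(t) = I*√5457 - (110 + 2*(-76)²) = I*√5457 - (110 + 2*5776) = I*√5457 - (110 + 11552) = I*√5457 - 1*11662 = I*√5457 - 11662 = -11662 + I*√5457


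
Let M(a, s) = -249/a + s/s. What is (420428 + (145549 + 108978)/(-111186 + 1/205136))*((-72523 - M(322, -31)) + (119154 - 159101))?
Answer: -7549477010256858202214/159657759065 ≈ -4.7285e+10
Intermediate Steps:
M(a, s) = 1 - 249/a (M(a, s) = -249/a + 1 = 1 - 249/a)
(420428 + (145549 + 108978)/(-111186 + 1/205136))*((-72523 - M(322, -31)) + (119154 - 159101)) = (420428 + (145549 + 108978)/(-111186 + 1/205136))*((-72523 - (-249 + 322)/322) + (119154 - 159101)) = (420428 + 254527/(-111186 + 1/205136))*((-72523 - 73/322) - 39947) = (420428 + 254527/(-22808251295/205136))*((-72523 - 1*73/322) - 39947) = (420428 + 254527*(-205136/22808251295))*((-72523 - 73/322) - 39947) = (420428 - 52212650672/22808251295)*(-23352479/322 - 39947) = (9589175262803588/22808251295)*(-36215413/322) = -7549477010256858202214/159657759065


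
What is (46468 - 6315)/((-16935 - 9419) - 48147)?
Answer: -40153/74501 ≈ -0.53896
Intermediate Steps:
(46468 - 6315)/((-16935 - 9419) - 48147) = 40153/(-26354 - 48147) = 40153/(-74501) = 40153*(-1/74501) = -40153/74501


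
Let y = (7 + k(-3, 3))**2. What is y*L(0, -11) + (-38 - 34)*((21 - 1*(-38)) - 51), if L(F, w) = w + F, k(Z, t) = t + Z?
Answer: -1115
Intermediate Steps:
k(Z, t) = Z + t
L(F, w) = F + w
y = 49 (y = (7 + (-3 + 3))**2 = (7 + 0)**2 = 7**2 = 49)
y*L(0, -11) + (-38 - 34)*((21 - 1*(-38)) - 51) = 49*(0 - 11) + (-38 - 34)*((21 - 1*(-38)) - 51) = 49*(-11) - 72*((21 + 38) - 51) = -539 - 72*(59 - 51) = -539 - 72*8 = -539 - 576 = -1115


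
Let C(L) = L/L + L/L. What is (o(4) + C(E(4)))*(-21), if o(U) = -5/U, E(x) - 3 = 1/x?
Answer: -63/4 ≈ -15.750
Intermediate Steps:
E(x) = 3 + 1/x
C(L) = 2 (C(L) = 1 + 1 = 2)
(o(4) + C(E(4)))*(-21) = (-5/4 + 2)*(-21) = (¾)*(-21) = -63/4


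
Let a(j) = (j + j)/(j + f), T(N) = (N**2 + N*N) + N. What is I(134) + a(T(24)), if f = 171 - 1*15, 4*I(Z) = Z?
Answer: 7829/222 ≈ 35.266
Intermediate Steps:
T(N) = N + 2*N**2 (T(N) = (N**2 + N**2) + N = 2*N**2 + N = N + 2*N**2)
I(Z) = Z/4
f = 156 (f = 171 - 15 = 156)
a(j) = 2*j/(156 + j) (a(j) = (j + j)/(j + 156) = (2*j)/(156 + j) = 2*j/(156 + j))
I(134) + a(T(24)) = (1/4)*134 + 2*(24*(1 + 2*24))/(156 + 24*(1 + 2*24)) = 67/2 + 2*(24*(1 + 48))/(156 + 24*(1 + 48)) = 67/2 + 2*(24*49)/(156 + 24*49) = 67/2 + 2*1176/(156 + 1176) = 67/2 + 2*1176/1332 = 67/2 + 2*1176*(1/1332) = 67/2 + 196/111 = 7829/222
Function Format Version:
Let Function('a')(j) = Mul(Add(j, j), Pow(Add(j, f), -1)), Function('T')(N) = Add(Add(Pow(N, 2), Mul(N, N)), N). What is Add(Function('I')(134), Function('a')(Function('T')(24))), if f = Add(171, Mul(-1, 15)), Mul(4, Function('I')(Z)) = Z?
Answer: Rational(7829, 222) ≈ 35.266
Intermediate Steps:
Function('T')(N) = Add(N, Mul(2, Pow(N, 2))) (Function('T')(N) = Add(Add(Pow(N, 2), Pow(N, 2)), N) = Add(Mul(2, Pow(N, 2)), N) = Add(N, Mul(2, Pow(N, 2))))
Function('I')(Z) = Mul(Rational(1, 4), Z)
f = 156 (f = Add(171, -15) = 156)
Function('a')(j) = Mul(2, j, Pow(Add(156, j), -1)) (Function('a')(j) = Mul(Add(j, j), Pow(Add(j, 156), -1)) = Mul(Mul(2, j), Pow(Add(156, j), -1)) = Mul(2, j, Pow(Add(156, j), -1)))
Add(Function('I')(134), Function('a')(Function('T')(24))) = Add(Mul(Rational(1, 4), 134), Mul(2, Mul(24, Add(1, Mul(2, 24))), Pow(Add(156, Mul(24, Add(1, Mul(2, 24)))), -1))) = Add(Rational(67, 2), Mul(2, Mul(24, Add(1, 48)), Pow(Add(156, Mul(24, Add(1, 48))), -1))) = Add(Rational(67, 2), Mul(2, Mul(24, 49), Pow(Add(156, Mul(24, 49)), -1))) = Add(Rational(67, 2), Mul(2, 1176, Pow(Add(156, 1176), -1))) = Add(Rational(67, 2), Mul(2, 1176, Pow(1332, -1))) = Add(Rational(67, 2), Mul(2, 1176, Rational(1, 1332))) = Add(Rational(67, 2), Rational(196, 111)) = Rational(7829, 222)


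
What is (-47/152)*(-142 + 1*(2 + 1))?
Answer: 6533/152 ≈ 42.980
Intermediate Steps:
(-47/152)*(-142 + 1*(2 + 1)) = (-47*1/152)*(-142 + 1*3) = -47*(-142 + 3)/152 = -47/152*(-139) = 6533/152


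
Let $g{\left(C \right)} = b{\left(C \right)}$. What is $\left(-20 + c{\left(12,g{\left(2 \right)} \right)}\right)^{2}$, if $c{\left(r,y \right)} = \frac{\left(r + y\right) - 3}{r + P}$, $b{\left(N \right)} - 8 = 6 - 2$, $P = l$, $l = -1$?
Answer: $\frac{39601}{121} \approx 327.28$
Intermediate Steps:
$P = -1$
$b{\left(N \right)} = 12$ ($b{\left(N \right)} = 8 + \left(6 - 2\right) = 8 + 4 = 12$)
$g{\left(C \right)} = 12$
$c{\left(r,y \right)} = \frac{-3 + r + y}{-1 + r}$ ($c{\left(r,y \right)} = \frac{\left(r + y\right) - 3}{r - 1} = \frac{-3 + r + y}{-1 + r}$)
$\left(-20 + c{\left(12,g{\left(2 \right)} \right)}\right)^{2} = \left(-20 + \frac{-3 + 12 + 12}{-1 + 12}\right)^{2} = \left(-20 + \frac{1}{11} \cdot 21\right)^{2} = \left(-20 + \frac{21}{11}\right)^{2} = \left(- \frac{199}{11}\right)^{2} = \frac{39601}{121}$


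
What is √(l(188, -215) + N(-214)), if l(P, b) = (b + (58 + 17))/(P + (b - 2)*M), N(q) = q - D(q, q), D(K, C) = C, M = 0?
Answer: I*√1645/47 ≈ 0.86295*I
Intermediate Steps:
N(q) = 0 (N(q) = q - q = 0)
l(P, b) = (75 + b)/P (l(P, b) = (b + (58 + 17))/(P + (b - 2)*0) = (b + 75)/(P + (-2 + b)*0) = (75 + b)/(P + 0) = (75 + b)/P)
√(l(188, -215) + N(-214)) = √((75 - 215)/188 + 0) = √((1/188)*(-140) + 0) = √(-35/47 + 0) = √(-35/47) = I*√1645/47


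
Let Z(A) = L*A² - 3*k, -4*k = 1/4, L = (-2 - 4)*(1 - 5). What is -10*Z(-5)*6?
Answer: -144045/4 ≈ -36011.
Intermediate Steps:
L = 24 (L = -6*(-4) = 24)
k = -1/16 (k = -¼/4 = -¼*¼ = -1/16 ≈ -0.062500)
Z(A) = 3/16 + 24*A² (Z(A) = 24*A² - 3*(-1/16) = 24*A² + 3/16 = 3/16 + 24*A²)
-10*Z(-5)*6 = -10*(3/16 + 24*(-5)²)*6 = -10*(3/16 + 24*25)*6 = -10*(3/16 + 600)*6 = -10*9603/16*6 = -48015/8*6 = -144045/4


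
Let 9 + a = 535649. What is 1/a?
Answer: 1/535640 ≈ 1.8669e-6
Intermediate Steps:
a = 535640 (a = -9 + 535649 = 535640)
1/a = 1/535640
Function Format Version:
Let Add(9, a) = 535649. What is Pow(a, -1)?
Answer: Rational(1, 535640) ≈ 1.8669e-6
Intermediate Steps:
a = 535640 (a = Add(-9, 535649) = 535640)
Pow(a, -1) = Pow(535640, -1) = Rational(1, 535640)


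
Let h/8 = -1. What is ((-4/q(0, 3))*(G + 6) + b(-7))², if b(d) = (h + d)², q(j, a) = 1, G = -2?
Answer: 43681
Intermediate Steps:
h = -8 (h = 8*(-1) = -8)
b(d) = (-8 + d)²
((-4/q(0, 3))*(G + 6) + b(-7))² = ((-4/1)*(-2 + 6) + (-8 - 7)²)² = (-4*1*4 + (-15)²)² = (-4*4 + 225)² = (-16 + 225)² = 209² = 43681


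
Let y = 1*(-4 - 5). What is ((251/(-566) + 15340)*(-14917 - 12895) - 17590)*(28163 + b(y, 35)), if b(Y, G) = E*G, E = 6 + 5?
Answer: -3446871194727792/283 ≈ -1.2180e+13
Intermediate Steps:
E = 11
y = -9 (y = 1*(-9) = -9)
b(Y, G) = 11*G
((251/(-566) + 15340)*(-14917 - 12895) - 17590)*(28163 + b(y, 35)) = ((251/(-566) + 15340)*(-14917 - 12895) - 17590)*(28163 + 11*35) = ((251*(-1/566) + 15340)*(-27812) - 17590)*(28163 + 385) = ((-251/566 + 15340)*(-27812) - 17590)*28548 = ((8682189/566)*(-27812) - 17590)*28548 = (-120734520234/283 - 17590)*28548 = -120739498204/283*28548 = -3446871194727792/283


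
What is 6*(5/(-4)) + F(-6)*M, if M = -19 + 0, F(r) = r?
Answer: 213/2 ≈ 106.50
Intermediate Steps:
M = -19
6*(5/(-4)) + F(-6)*M = 6*(5/(-4)) - 6*(-19) = 6*(5*(-¼)) + 114 = 6*(-5/4) + 114 = -15/2 + 114 = 213/2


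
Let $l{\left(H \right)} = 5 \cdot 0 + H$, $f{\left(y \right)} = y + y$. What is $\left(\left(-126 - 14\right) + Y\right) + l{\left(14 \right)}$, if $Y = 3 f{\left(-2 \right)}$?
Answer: $-138$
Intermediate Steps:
$f{\left(y \right)} = 2 y$
$Y = -12$ ($Y = 3 \cdot 2 \left(-2\right) = 3 \left(-4\right) = -12$)
$l{\left(H \right)} = H$ ($l{\left(H \right)} = 0 + H = H$)
$\left(\left(-126 - 14\right) + Y\right) + l{\left(14 \right)} = \left(\left(-126 - 14\right) - 12\right) + 14 = \left(-140 - 12\right) + 14 = -152 + 14 = -138$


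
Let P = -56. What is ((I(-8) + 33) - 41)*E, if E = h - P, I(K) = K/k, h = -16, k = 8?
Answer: -360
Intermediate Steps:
I(K) = K/8
E = 40 (E = -16 - 1*(-56) = -16 + 56 = 40)
((I(-8) + 33) - 41)*E = (((⅛)*(-8) + 33) - 41)*40 = ((-1 + 33) - 41)*40 = (32 - 41)*40 = -9*40 = -360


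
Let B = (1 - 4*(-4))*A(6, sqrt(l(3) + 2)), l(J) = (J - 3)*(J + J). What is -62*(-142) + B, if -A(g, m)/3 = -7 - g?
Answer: 9467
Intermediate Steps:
l(J) = 2*J*(-3 + J) (l(J) = (-3 + J)*(2*J) = 2*J*(-3 + J))
A(g, m) = 21 + 3*g (A(g, m) = -3*(-7 - g) = 21 + 3*g)
B = 663 (B = (1 - 4*(-4))*(21 + 3*6) = (1 + 16)*(21 + 18) = 17*39 = 663)
-62*(-142) + B = -62*(-142) + 663 = 8804 + 663 = 9467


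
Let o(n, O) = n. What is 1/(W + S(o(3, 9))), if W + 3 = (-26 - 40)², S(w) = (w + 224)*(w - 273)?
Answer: -1/56937 ≈ -1.7563e-5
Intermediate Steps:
S(w) = (-273 + w)*(224 + w) (S(w) = (224 + w)*(-273 + w) = (-273 + w)*(224 + w))
W = 4353 (W = -3 + (-26 - 40)² = -3 + (-66)² = -3 + 4356 = 4353)
1/(W + S(o(3, 9))) = 1/(4353 + (-61152 + 3² - 49*3)) = 1/(4353 + (-61152 + 9 - 147)) = 1/(4353 - 61290) = 1/(-56937) = -1/56937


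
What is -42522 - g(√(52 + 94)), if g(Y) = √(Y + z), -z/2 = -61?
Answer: -42522 - √(122 + √146) ≈ -42534.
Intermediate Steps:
z = 122 (z = -2*(-61) = 122)
g(Y) = √(122 + Y) (g(Y) = √(Y + 122) = √(122 + Y))
-42522 - g(√(52 + 94)) = -42522 - √(122 + √(52 + 94)) = -42522 - √(122 + √146)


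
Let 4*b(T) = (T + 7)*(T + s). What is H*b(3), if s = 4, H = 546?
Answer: 9555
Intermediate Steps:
b(T) = (4 + T)*(7 + T)/4 (b(T) = ((T + 7)*(T + 4))/4 = ((7 + T)*(4 + T))/4 = ((4 + T)*(7 + T))/4 = (4 + T)*(7 + T)/4)
H*b(3) = 546*(7 + (¼)*3² + (11/4)*3) = 546*(7 + (¼)*9 + 33/4) = 546*(7 + 9/4 + 33/4) = 546*(35/2) = 9555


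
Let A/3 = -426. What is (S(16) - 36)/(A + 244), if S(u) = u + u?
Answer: 2/517 ≈ 0.0038685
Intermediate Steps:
S(u) = 2*u
A = -1278 (A = 3*(-426) = -1278)
(S(16) - 36)/(A + 244) = (2*16 - 36)/(-1278 + 244) = (32 - 36)/(-1034) = -4*(-1/1034) = 2/517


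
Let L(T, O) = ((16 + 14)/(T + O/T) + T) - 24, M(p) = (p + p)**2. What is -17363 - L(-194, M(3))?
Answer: -161470155/9418 ≈ -17145.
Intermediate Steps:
M(p) = 4*p**2 (M(p) = (2*p)**2 = 4*p**2)
L(T, O) = -24 + T + 30/(T + O/T) (L(T, O) = (30/(T + O/T) + T) - 24 = (T + 30/(T + O/T)) - 24 = -24 + T + 30/(T + O/T))
-17363 - L(-194, M(3)) = -17363 - ((-194)**3 - 96*3**2 - 24*(-194)**2 + 30*(-194) + (4*3**2)*(-194))/(4*3**2 + (-194)**2) = -17363 - (-7301384 - 96*9 - 24*37636 - 5820 + (4*9)*(-194))/(4*9 + 37636) = -17363 - (-7301384 - 24*36 - 903264 - 5820 + 36*(-194))/(36 + 37636) = -17363 - (-7301384 - 864 - 903264 - 5820 - 6984)/37672 = -17363 - (-8218316)/37672 = -17363 - 1*(-2054579/9418) = -17363 + 2054579/9418 = -161470155/9418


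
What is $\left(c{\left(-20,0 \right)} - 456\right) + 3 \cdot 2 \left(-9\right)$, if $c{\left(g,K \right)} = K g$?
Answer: $-510$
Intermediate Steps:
$\left(c{\left(-20,0 \right)} - 456\right) + 3 \cdot 2 \left(-9\right) = \left(0 \left(-20\right) - 456\right) + 3 \cdot 2 \left(-9\right) = \left(0 - 456\right) + 6 \left(-9\right) = -456 - 54 = -510$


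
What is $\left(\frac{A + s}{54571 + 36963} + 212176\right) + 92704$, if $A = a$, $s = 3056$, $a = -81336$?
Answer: $\frac{13953403820}{45767} \approx 3.0488 \cdot 10^{5}$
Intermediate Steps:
$A = -81336$
$\left(\frac{A + s}{54571 + 36963} + 212176\right) + 92704 = \left(\frac{-81336 + 3056}{54571 + 36963} + 212176\right) + 92704 = \left(- \frac{78280}{91534} + 212176\right) + 92704 = \left(\left(-78280\right) \frac{1}{91534} + 212176\right) + 92704 = \left(- \frac{39140}{45767} + 212176\right) + 92704 = \frac{9710619852}{45767} + 92704 = \frac{13953403820}{45767}$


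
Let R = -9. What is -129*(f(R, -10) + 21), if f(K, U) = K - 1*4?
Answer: -1032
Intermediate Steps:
f(K, U) = -4 + K (f(K, U) = K - 4 = -4 + K)
-129*(f(R, -10) + 21) = -129*((-4 - 9) + 21) = -129*(-13 + 21) = -129*8 = -1032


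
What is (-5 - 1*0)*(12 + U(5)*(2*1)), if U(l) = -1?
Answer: -50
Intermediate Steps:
(-5 - 1*0)*(12 + U(5)*(2*1)) = (-5 - 1*0)*(12 - 2) = (-5 + 0)*(12 - 1*2) = -5*(12 - 2) = -5*10 = -50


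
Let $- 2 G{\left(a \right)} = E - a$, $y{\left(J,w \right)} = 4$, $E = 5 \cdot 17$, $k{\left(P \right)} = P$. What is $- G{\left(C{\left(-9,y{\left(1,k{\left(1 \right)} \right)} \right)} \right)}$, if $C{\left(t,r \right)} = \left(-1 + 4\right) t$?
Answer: $56$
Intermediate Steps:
$E = 85$
$C{\left(t,r \right)} = 3 t$
$G{\left(a \right)} = - \frac{85}{2} + \frac{a}{2}$ ($G{\left(a \right)} = - \frac{85 - a}{2} = - \frac{85}{2} + \frac{a}{2}$)
$- G{\left(C{\left(-9,y{\left(1,k{\left(1 \right)} \right)} \right)} \right)} = - (- \frac{85}{2} + \frac{3 \left(-9\right)}{2}) = - (- \frac{85}{2} + \frac{1}{2} \left(-27\right)) = - (- \frac{85}{2} - \frac{27}{2}) = \left(-1\right) \left(-56\right) = 56$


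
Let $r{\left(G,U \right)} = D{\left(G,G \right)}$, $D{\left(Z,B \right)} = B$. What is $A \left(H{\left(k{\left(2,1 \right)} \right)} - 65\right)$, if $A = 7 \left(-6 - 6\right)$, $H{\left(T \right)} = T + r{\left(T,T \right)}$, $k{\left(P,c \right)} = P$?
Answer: $5124$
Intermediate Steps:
$r{\left(G,U \right)} = G$
$H{\left(T \right)} = 2 T$ ($H{\left(T \right)} = T + T = 2 T$)
$A = -84$ ($A = 7 \left(-12\right) = -84$)
$A \left(H{\left(k{\left(2,1 \right)} \right)} - 65\right) = - 84 \left(2 \cdot 2 - 65\right) = - 84 \left(4 - 65\right) = \left(-84\right) \left(-61\right) = 5124$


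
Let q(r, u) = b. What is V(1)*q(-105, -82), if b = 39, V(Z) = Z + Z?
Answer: 78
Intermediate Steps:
V(Z) = 2*Z
q(r, u) = 39
V(1)*q(-105, -82) = (2*1)*39 = 2*39 = 78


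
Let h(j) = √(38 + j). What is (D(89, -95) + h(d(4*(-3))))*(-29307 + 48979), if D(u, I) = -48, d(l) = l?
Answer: -944256 + 19672*√26 ≈ -8.4395e+5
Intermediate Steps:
(D(89, -95) + h(d(4*(-3))))*(-29307 + 48979) = (-48 + √(38 + 4*(-3)))*(-29307 + 48979) = (-48 + √(38 - 12))*19672 = (-48 + √26)*19672 = -944256 + 19672*√26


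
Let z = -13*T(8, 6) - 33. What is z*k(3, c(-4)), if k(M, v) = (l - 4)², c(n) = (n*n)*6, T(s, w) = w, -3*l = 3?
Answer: -2775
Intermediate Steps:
l = -1 (l = -⅓*3 = -1)
c(n) = 6*n² (c(n) = n²*6 = 6*n²)
z = -111 (z = -13*6 - 33 = -78 - 33 = -111)
k(M, v) = 25 (k(M, v) = (-1 - 4)² = (-5)² = 25)
z*k(3, c(-4)) = -111*25 = -2775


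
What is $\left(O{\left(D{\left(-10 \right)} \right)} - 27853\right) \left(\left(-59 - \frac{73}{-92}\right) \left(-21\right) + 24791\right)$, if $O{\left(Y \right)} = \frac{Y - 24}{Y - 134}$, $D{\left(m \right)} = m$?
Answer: $- \frac{4799375032573}{6624} \approx -7.2454 \cdot 10^{8}$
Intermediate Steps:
$O{\left(Y \right)} = \frac{-24 + Y}{-134 + Y}$
$\left(O{\left(D{\left(-10 \right)} \right)} - 27853\right) \left(\left(-59 - \frac{73}{-92}\right) \left(-21\right) + 24791\right) = \left(\frac{-24 - 10}{-134 - 10} - 27853\right) \left(\left(-59 - \frac{73}{-92}\right) \left(-21\right) + 24791\right) = \left(\frac{1}{-144} \left(-34\right) - 27853\right) \left(\left(-59 - - \frac{73}{92}\right) \left(-21\right) + 24791\right) = \left(\left(- \frac{1}{144}\right) \left(-34\right) - 27853\right) \left(\left(-59 + \frac{73}{92}\right) \left(-21\right) + 24791\right) = \left(\frac{17}{72} - 27853\right) \left(\left(- \frac{5355}{92}\right) \left(-21\right) + 24791\right) = - \frac{2005399 \left(\frac{112455}{92} + 24791\right)}{72} = \left(- \frac{2005399}{72}\right) \frac{2393227}{92} = - \frac{4799375032573}{6624}$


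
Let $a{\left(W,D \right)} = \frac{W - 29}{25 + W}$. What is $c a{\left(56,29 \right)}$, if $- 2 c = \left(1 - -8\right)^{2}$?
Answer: $- \frac{27}{2} \approx -13.5$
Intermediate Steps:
$c = - \frac{81}{2}$ ($c = - \frac{\left(1 - -8\right)^{2}}{2} = - \frac{\left(1 + 8\right)^{2}}{2} = - \frac{9^{2}}{2} = \left(- \frac{1}{2}\right) 81 = - \frac{81}{2} \approx -40.5$)
$a{\left(W,D \right)} = \frac{-29 + W}{25 + W}$
$c a{\left(56,29 \right)} = - \frac{81 \frac{-29 + 56}{25 + 56}}{2} = - \frac{81 \cdot \frac{1}{81} \cdot 27}{2} = \left(- \frac{81}{2}\right) \frac{1}{3} = - \frac{27}{2}$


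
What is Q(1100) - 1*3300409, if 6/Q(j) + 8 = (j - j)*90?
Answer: -13201639/4 ≈ -3.3004e+6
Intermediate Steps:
Q(j) = -3/4 (Q(j) = 6/(-8 + (j - j)*90) = 6/(-8 + 0*90) = 6/(-8 + 0) = 6/(-8) = 6*(-1/8) = -3/4)
Q(1100) - 1*3300409 = -3/4 - 1*3300409 = -3/4 - 3300409 = -13201639/4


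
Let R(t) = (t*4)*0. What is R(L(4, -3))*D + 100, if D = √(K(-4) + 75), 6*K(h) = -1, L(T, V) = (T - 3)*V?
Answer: 100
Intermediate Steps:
L(T, V) = V*(-3 + T) (L(T, V) = (-3 + T)*V = V*(-3 + T))
K(h) = -⅙ (K(h) = (⅙)*(-1) = -⅙)
R(t) = 0 (R(t) = (4*t)*0 = 0)
D = √2694/6 (D = √(-⅙ + 75) = √(449/6) = √2694/6 ≈ 8.6506)
R(L(4, -3))*D + 100 = 0*(√2694/6) + 100 = 0 + 100 = 100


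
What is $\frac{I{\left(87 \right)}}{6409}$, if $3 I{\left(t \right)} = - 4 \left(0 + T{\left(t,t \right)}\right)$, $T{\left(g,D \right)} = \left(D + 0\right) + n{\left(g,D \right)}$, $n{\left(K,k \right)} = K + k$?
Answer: $- \frac{12}{221} \approx -0.054299$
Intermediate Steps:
$T{\left(g,D \right)} = g + 2 D$ ($T{\left(g,D \right)} = \left(D + 0\right) + \left(g + D\right) = D + \left(D + g\right) = g + 2 D$)
$I{\left(t \right)} = - 4 t$ ($I{\left(t \right)} = \frac{\left(-4\right) \left(0 + \left(t + 2 t\right)\right)}{3} = \frac{\left(-4\right) \left(0 + 3 t\right)}{3} = \frac{\left(-4\right) 3 t}{3} = \frac{\left(-12\right) t}{3} = - 4 t$)
$\frac{I{\left(87 \right)}}{6409} = \frac{\left(-4\right) 87}{6409} = \left(-348\right) \frac{1}{6409} = - \frac{12}{221}$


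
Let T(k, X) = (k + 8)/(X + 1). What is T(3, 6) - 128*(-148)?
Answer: 132619/7 ≈ 18946.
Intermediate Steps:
T(k, X) = (8 + k)/(1 + X)
T(3, 6) - 128*(-148) = (8 + 3)/(1 + 6) - 128*(-148) = 11/7 + 18944 = 132619/7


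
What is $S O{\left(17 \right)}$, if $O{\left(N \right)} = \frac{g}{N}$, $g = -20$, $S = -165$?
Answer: $\frac{3300}{17} \approx 194.12$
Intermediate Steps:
$O{\left(N \right)} = - \frac{20}{N}$
$S O{\left(17 \right)} = - 165 \left(- \frac{20}{17}\right) = - 165 \left(\left(-20\right) \frac{1}{17}\right) = \left(-165\right) \left(- \frac{20}{17}\right) = \frac{3300}{17}$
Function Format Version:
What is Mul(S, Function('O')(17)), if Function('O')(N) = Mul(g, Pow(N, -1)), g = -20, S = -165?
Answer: Rational(3300, 17) ≈ 194.12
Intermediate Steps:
Function('O')(N) = Mul(-20, Pow(N, -1))
Mul(S, Function('O')(17)) = Mul(-165, Mul(-20, Pow(17, -1))) = Mul(-165, Mul(-20, Rational(1, 17))) = Mul(-165, Rational(-20, 17)) = Rational(3300, 17)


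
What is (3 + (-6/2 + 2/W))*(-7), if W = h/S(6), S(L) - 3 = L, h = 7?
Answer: -18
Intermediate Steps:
S(L) = 3 + L
W = 7/9 (W = 7/(3 + 6) = 7/9 ≈ 0.77778)
(3 + (-6/2 + 2/W))*(-7) = (3 + (-6/2 + 2/(7/9)))*(-7) = (3 + (-6*½ + 2*(9/7)))*(-7) = (3 + (-3 + 18/7))*(-7) = (3 - 3/7)*(-7) = (18/7)*(-7) = -18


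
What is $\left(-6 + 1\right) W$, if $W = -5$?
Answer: $25$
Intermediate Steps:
$\left(-6 + 1\right) W = \left(-6 + 1\right) \left(-5\right) = \left(-5\right) \left(-5\right) = 25$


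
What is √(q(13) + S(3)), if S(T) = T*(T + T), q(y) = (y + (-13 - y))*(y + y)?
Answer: 8*I*√5 ≈ 17.889*I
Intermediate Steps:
q(y) = -26*y
S(T) = 2*T² (S(T) = T*(2*T) = 2*T²)
√(q(13) + S(3)) = √(-26*13 + 2*3²) = √(-338 + 2*9) = √(-338 + 18) = √(-320) = 8*I*√5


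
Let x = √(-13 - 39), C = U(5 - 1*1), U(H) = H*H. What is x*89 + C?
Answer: 16 + 178*I*√13 ≈ 16.0 + 641.79*I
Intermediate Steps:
U(H) = H²
C = 16 (C = (5 - 1*1)² = (5 - 1)² = 4² = 16)
x = 2*I*√13 (x = √(-52) = 2*I*√13 ≈ 7.2111*I)
x*89 + C = (2*I*√13)*89 + 16 = 178*I*√13 + 16 = 16 + 178*I*√13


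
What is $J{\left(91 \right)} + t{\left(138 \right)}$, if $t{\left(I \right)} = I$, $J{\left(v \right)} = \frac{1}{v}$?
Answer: $\frac{12559}{91} \approx 138.01$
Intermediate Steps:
$J{\left(91 \right)} + t{\left(138 \right)} = \frac{1}{91} + 138 = \frac{12559}{91}$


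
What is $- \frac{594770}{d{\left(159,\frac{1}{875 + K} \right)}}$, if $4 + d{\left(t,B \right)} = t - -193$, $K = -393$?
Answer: $- \frac{297385}{174} \approx -1709.1$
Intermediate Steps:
$d{\left(t,B \right)} = 189 + t$ ($d{\left(t,B \right)} = -4 + \left(t - -193\right) = -4 + \left(t + 193\right) = -4 + \left(193 + t\right) = 189 + t$)
$- \frac{594770}{d{\left(159,\frac{1}{875 + K} \right)}} = - \frac{594770}{189 + 159} = - \frac{594770}{348} = \left(-594770\right) \frac{1}{348} = - \frac{297385}{174}$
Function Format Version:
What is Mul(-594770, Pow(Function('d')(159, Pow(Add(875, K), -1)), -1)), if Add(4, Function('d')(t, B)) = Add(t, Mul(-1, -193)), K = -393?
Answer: Rational(-297385, 174) ≈ -1709.1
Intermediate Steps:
Function('d')(t, B) = Add(189, t) (Function('d')(t, B) = Add(-4, Add(t, Mul(-1, -193))) = Add(-4, Add(t, 193)) = Add(-4, Add(193, t)) = Add(189, t))
Mul(-594770, Pow(Function('d')(159, Pow(Add(875, K), -1)), -1)) = Mul(-594770, Pow(Add(189, 159), -1)) = Mul(-594770, Pow(348, -1)) = Mul(-594770, Rational(1, 348)) = Rational(-297385, 174)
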